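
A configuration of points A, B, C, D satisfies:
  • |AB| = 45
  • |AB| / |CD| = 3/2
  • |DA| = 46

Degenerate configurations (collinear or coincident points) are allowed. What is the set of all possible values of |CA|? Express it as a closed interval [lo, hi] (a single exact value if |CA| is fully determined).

|AB| ∈ {45}
|AD| ∈ {46}
|CD| ∈ {30}
|BD| ∈ [1, 91]
|AC| ∈ [16, 76]
|BC| ∈ [0, 121]

|CA| ∈ [16, 76]  (≈ [16.0000, 76.0000])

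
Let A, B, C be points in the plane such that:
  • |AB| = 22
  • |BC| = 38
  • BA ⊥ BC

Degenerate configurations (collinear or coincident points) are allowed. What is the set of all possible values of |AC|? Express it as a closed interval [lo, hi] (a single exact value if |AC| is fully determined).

|AC| = 2·√(482)  (≈ 43.9090)

|AB| ∈ {22}
|BC| ∈ {38}
|AC| ∈ {2·√(482)}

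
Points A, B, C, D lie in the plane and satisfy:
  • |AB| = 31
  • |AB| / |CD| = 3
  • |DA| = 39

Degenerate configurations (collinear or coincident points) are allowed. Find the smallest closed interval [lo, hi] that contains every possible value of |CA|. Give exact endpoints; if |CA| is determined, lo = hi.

|CA| ∈ [86/3, 148/3]  (≈ [28.6667, 49.3333])

|AB| ∈ {31}
|AD| ∈ {39}
|CD| ∈ {31/3}
|BD| ∈ [8, 70]
|AC| ∈ [86/3, 148/3]
|BC| ∈ [0, 241/3]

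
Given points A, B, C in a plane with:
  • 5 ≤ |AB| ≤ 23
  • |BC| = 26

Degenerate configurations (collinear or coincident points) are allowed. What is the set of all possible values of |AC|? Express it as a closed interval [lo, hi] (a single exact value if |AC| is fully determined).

|AB| ∈ [5, 23]
|BC| ∈ {26}
|AC| ∈ [3, 49]

|AC| ∈ [3, 49]  (≈ [3.0000, 49.0000])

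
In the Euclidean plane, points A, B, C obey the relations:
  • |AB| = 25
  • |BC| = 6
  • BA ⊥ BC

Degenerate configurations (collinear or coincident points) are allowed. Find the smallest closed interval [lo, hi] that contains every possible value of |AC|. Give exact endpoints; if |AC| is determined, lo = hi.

|AC| = √(661)  (≈ 25.7099)

|AB| ∈ {25}
|BC| ∈ {6}
|AC| ∈ {√(661)}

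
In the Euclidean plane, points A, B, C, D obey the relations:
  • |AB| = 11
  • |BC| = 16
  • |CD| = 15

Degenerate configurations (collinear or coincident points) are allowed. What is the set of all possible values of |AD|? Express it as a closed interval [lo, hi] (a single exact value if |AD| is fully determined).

|AD| ∈ [0, 42]  (≈ [0.0000, 42.0000])

|AB| ∈ {11}
|BC| ∈ {16}
|CD| ∈ {15}
|AC| ∈ [5, 27]
|BD| ∈ [1, 31]
|AD| ∈ [0, 42]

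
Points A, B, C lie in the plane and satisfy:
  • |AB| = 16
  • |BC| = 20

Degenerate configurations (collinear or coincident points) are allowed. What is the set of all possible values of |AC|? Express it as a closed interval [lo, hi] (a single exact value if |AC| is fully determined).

|AB| ∈ {16}
|BC| ∈ {20}
|AC| ∈ [4, 36]

|AC| ∈ [4, 36]  (≈ [4.0000, 36.0000])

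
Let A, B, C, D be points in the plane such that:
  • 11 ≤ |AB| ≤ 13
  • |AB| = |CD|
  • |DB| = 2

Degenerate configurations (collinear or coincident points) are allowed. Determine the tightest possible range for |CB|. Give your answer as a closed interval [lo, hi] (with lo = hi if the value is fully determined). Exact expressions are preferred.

|AB| ∈ [11, 13]
|BD| ∈ {2}
|CD| ∈ [11, 13]
|AD| ∈ [9, 15]
|BC| ∈ [9, 15]
|AC| ∈ [0, 28]

|CB| ∈ [9, 15]  (≈ [9.0000, 15.0000])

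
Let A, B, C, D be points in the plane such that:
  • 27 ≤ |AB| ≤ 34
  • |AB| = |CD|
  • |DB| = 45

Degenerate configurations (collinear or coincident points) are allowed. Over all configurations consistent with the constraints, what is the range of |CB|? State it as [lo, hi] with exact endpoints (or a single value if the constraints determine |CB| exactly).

|CB| ∈ [11, 79]  (≈ [11.0000, 79.0000])

|AB| ∈ [27, 34]
|BD| ∈ {45}
|CD| ∈ [27, 34]
|AD| ∈ [11, 79]
|BC| ∈ [11, 79]
|AC| ∈ [0, 113]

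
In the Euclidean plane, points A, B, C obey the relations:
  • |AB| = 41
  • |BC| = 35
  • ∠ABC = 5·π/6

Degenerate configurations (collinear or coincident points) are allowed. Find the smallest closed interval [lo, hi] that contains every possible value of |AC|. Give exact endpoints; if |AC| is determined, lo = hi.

|AC| = √(1435·√(3) + 2906)  (≈ 73.4268)

|AB| ∈ {41}
|BC| ∈ {35}
|AC| ∈ {√(1435·√(3) + 2906)}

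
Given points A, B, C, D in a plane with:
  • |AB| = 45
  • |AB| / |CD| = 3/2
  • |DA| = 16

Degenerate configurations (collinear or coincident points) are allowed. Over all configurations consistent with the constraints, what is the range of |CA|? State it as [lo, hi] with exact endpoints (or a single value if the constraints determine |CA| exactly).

|AB| ∈ {45}
|AD| ∈ {16}
|CD| ∈ {30}
|BD| ∈ [29, 61]
|AC| ∈ [14, 46]
|BC| ∈ [0, 91]

|CA| ∈ [14, 46]  (≈ [14.0000, 46.0000])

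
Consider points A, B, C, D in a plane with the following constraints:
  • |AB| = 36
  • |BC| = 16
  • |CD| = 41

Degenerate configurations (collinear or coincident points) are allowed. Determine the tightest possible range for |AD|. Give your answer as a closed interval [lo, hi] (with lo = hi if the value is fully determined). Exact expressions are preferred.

|AD| ∈ [0, 93]  (≈ [0.0000, 93.0000])

|AB| ∈ {36}
|BC| ∈ {16}
|CD| ∈ {41}
|AC| ∈ [20, 52]
|BD| ∈ [25, 57]
|AD| ∈ [0, 93]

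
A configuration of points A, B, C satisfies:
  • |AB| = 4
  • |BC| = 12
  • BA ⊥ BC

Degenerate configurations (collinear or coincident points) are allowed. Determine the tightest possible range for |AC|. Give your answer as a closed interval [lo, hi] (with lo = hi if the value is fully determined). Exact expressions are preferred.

|AC| = 4·√(10)  (≈ 12.6491)

|AB| ∈ {4}
|BC| ∈ {12}
|AC| ∈ {4·√(10)}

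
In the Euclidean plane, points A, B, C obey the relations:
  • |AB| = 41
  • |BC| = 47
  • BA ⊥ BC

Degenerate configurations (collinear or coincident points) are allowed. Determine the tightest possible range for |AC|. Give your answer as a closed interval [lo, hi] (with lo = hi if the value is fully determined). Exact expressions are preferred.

|AC| = √(3890)  (≈ 62.3699)

|AB| ∈ {41}
|BC| ∈ {47}
|AC| ∈ {√(3890)}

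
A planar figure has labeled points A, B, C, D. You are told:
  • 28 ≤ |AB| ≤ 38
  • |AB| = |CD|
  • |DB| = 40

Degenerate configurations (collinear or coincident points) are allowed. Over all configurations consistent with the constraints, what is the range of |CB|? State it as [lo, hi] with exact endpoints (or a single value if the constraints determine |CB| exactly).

|CB| ∈ [2, 78]  (≈ [2.0000, 78.0000])

|AB| ∈ [28, 38]
|BD| ∈ {40}
|CD| ∈ [28, 38]
|AD| ∈ [2, 78]
|BC| ∈ [2, 78]
|AC| ∈ [0, 116]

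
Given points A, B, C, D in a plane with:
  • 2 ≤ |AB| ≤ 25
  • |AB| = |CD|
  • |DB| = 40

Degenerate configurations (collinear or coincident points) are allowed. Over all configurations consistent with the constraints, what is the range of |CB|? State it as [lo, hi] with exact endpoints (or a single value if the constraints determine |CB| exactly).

|CB| ∈ [15, 65]  (≈ [15.0000, 65.0000])

|AB| ∈ [2, 25]
|BD| ∈ {40}
|CD| ∈ [2, 25]
|AD| ∈ [15, 65]
|BC| ∈ [15, 65]
|AC| ∈ [0, 90]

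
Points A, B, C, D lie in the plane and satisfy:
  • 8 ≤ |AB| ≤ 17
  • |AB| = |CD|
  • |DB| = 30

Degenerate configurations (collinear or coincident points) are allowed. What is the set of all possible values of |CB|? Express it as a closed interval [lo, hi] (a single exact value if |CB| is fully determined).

|AB| ∈ [8, 17]
|BD| ∈ {30}
|CD| ∈ [8, 17]
|AD| ∈ [13, 47]
|BC| ∈ [13, 47]
|AC| ∈ [0, 64]

|CB| ∈ [13, 47]  (≈ [13.0000, 47.0000])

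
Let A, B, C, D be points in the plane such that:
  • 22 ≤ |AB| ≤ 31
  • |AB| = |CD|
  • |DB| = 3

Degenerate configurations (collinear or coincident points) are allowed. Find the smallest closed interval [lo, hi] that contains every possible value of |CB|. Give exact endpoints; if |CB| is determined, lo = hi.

|CB| ∈ [19, 34]  (≈ [19.0000, 34.0000])

|AB| ∈ [22, 31]
|BD| ∈ {3}
|CD| ∈ [22, 31]
|AD| ∈ [19, 34]
|BC| ∈ [19, 34]
|AC| ∈ [0, 65]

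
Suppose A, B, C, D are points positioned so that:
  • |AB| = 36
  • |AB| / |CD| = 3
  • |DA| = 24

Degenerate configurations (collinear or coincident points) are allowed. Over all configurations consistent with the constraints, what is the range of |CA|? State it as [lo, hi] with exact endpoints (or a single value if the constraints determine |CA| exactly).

|AB| ∈ {36}
|AD| ∈ {24}
|CD| ∈ {12}
|BD| ∈ [12, 60]
|AC| ∈ [12, 36]
|BC| ∈ [0, 72]

|CA| ∈ [12, 36]  (≈ [12.0000, 36.0000])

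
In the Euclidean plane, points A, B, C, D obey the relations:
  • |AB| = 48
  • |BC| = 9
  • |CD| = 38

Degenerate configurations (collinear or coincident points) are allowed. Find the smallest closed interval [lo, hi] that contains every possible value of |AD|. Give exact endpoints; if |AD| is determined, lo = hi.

|AB| ∈ {48}
|BC| ∈ {9}
|CD| ∈ {38}
|AC| ∈ [39, 57]
|BD| ∈ [29, 47]
|AD| ∈ [1, 95]

|AD| ∈ [1, 95]  (≈ [1.0000, 95.0000])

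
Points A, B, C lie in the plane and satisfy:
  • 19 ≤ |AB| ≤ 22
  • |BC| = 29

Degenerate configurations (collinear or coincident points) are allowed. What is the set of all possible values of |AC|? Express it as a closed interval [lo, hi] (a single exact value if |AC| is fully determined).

|AC| ∈ [7, 51]  (≈ [7.0000, 51.0000])

|AB| ∈ [19, 22]
|BC| ∈ {29}
|AC| ∈ [7, 51]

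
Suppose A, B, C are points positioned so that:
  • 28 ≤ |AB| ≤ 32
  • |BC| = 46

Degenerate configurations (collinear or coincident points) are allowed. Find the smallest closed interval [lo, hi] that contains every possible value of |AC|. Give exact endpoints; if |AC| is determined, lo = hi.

|AB| ∈ [28, 32]
|BC| ∈ {46}
|AC| ∈ [14, 78]

|AC| ∈ [14, 78]  (≈ [14.0000, 78.0000])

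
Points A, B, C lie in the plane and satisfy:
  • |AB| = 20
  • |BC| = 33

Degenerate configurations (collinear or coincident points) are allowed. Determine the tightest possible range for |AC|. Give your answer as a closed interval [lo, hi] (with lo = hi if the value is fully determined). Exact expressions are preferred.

|AC| ∈ [13, 53]  (≈ [13.0000, 53.0000])

|AB| ∈ {20}
|BC| ∈ {33}
|AC| ∈ [13, 53]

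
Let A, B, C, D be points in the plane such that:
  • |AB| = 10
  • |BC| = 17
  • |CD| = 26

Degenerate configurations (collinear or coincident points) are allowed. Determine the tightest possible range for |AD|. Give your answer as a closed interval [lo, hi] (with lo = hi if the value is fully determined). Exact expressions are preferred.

|AB| ∈ {10}
|BC| ∈ {17}
|CD| ∈ {26}
|AC| ∈ [7, 27]
|BD| ∈ [9, 43]
|AD| ∈ [0, 53]

|AD| ∈ [0, 53]  (≈ [0.0000, 53.0000])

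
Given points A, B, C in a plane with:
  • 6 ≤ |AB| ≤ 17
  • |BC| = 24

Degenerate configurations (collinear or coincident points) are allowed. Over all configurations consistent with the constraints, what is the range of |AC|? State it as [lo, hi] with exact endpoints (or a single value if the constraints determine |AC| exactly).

|AC| ∈ [7, 41]  (≈ [7.0000, 41.0000])

|AB| ∈ [6, 17]
|BC| ∈ {24}
|AC| ∈ [7, 41]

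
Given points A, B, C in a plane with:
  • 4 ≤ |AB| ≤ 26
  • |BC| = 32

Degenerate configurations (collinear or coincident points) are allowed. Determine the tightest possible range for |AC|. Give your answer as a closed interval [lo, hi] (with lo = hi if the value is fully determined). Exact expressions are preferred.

|AC| ∈ [6, 58]  (≈ [6.0000, 58.0000])

|AB| ∈ [4, 26]
|BC| ∈ {32}
|AC| ∈ [6, 58]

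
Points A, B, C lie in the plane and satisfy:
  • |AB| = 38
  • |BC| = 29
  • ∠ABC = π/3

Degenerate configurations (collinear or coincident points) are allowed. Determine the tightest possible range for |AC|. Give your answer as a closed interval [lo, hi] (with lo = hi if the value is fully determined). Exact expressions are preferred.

|AB| ∈ {38}
|BC| ∈ {29}
|AC| ∈ {13·√(7)}

|AC| = 13·√(7)  (≈ 34.3948)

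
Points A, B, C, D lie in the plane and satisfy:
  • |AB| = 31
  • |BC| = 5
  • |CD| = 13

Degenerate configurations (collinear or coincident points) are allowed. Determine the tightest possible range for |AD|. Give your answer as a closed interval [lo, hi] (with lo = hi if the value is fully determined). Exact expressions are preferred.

|AB| ∈ {31}
|BC| ∈ {5}
|CD| ∈ {13}
|AC| ∈ [26, 36]
|BD| ∈ [8, 18]
|AD| ∈ [13, 49]

|AD| ∈ [13, 49]  (≈ [13.0000, 49.0000])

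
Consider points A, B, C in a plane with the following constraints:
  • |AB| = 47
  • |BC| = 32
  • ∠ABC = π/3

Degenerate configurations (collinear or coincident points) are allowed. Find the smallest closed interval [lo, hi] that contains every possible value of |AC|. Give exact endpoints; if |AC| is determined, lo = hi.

|AC| = √(1729)  (≈ 41.5812)

|AB| ∈ {47}
|BC| ∈ {32}
|AC| ∈ {√(1729)}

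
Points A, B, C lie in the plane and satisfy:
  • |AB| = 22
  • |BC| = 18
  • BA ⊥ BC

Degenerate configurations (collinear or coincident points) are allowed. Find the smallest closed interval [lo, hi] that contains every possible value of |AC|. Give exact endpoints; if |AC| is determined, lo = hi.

|AB| ∈ {22}
|BC| ∈ {18}
|AC| ∈ {2·√(202)}

|AC| = 2·√(202)  (≈ 28.4253)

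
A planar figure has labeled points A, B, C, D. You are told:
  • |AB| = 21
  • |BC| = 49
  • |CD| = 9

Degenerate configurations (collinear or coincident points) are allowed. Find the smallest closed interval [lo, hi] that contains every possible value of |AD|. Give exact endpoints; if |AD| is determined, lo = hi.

|AB| ∈ {21}
|BC| ∈ {49}
|CD| ∈ {9}
|AC| ∈ [28, 70]
|BD| ∈ [40, 58]
|AD| ∈ [19, 79]

|AD| ∈ [19, 79]  (≈ [19.0000, 79.0000])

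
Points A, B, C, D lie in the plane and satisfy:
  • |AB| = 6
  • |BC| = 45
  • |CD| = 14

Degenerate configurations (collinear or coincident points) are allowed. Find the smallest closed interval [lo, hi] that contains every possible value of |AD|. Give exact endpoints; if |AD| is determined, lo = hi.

|AB| ∈ {6}
|BC| ∈ {45}
|CD| ∈ {14}
|AC| ∈ [39, 51]
|BD| ∈ [31, 59]
|AD| ∈ [25, 65]

|AD| ∈ [25, 65]  (≈ [25.0000, 65.0000])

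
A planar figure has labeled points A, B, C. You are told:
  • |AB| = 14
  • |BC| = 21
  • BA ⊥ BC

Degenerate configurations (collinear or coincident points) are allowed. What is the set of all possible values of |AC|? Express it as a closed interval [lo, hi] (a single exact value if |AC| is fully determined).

|AC| = 7·√(13)  (≈ 25.2389)

|AB| ∈ {14}
|BC| ∈ {21}
|AC| ∈ {7·√(13)}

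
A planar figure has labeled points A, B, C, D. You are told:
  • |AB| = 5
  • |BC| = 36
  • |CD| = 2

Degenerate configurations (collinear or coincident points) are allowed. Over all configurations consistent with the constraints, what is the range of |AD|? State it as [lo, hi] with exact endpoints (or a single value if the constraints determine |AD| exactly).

|AD| ∈ [29, 43]  (≈ [29.0000, 43.0000])

|AB| ∈ {5}
|BC| ∈ {36}
|CD| ∈ {2}
|AC| ∈ [31, 41]
|BD| ∈ [34, 38]
|AD| ∈ [29, 43]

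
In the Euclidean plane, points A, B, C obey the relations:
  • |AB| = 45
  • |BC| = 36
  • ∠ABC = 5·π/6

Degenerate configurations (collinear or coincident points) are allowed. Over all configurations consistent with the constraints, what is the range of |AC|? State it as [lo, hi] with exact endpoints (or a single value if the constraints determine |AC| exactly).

|AB| ∈ {45}
|BC| ∈ {36}
|AC| ∈ {9·√(20·√(3) + 41)}

|AC| = 9·√(20·√(3) + 41)  (≈ 78.2747)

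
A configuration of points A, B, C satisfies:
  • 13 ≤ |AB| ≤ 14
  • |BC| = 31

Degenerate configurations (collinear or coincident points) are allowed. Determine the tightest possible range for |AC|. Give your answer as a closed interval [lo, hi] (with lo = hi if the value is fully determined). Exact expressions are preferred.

|AC| ∈ [17, 45]  (≈ [17.0000, 45.0000])

|AB| ∈ [13, 14]
|BC| ∈ {31}
|AC| ∈ [17, 45]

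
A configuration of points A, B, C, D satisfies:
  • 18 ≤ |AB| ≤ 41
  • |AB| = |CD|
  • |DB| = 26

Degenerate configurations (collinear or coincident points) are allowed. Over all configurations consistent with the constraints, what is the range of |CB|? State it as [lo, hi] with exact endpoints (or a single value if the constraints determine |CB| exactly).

|AB| ∈ [18, 41]
|BD| ∈ {26}
|CD| ∈ [18, 41]
|AD| ∈ [0, 67]
|BC| ∈ [0, 67]
|AC| ∈ [0, 108]

|CB| ∈ [0, 67]  (≈ [0.0000, 67.0000])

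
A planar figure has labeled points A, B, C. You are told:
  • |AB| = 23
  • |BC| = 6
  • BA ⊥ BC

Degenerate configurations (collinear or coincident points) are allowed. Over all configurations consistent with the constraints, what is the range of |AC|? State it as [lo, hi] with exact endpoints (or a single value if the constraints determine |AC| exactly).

|AB| ∈ {23}
|BC| ∈ {6}
|AC| ∈ {√(565)}

|AC| = √(565)  (≈ 23.7697)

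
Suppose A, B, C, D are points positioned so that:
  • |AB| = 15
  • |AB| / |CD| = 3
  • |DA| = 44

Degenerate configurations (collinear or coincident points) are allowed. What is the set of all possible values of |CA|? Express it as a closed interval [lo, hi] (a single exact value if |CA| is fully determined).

|CA| ∈ [39, 49]  (≈ [39.0000, 49.0000])

|AB| ∈ {15}
|AD| ∈ {44}
|CD| ∈ {5}
|BD| ∈ [29, 59]
|AC| ∈ [39, 49]
|BC| ∈ [24, 64]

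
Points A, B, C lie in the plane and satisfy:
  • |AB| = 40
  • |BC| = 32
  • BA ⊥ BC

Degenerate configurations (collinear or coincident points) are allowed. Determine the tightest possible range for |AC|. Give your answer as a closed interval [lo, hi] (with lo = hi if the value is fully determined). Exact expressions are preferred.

|AB| ∈ {40}
|BC| ∈ {32}
|AC| ∈ {8·√(41)}

|AC| = 8·√(41)  (≈ 51.2250)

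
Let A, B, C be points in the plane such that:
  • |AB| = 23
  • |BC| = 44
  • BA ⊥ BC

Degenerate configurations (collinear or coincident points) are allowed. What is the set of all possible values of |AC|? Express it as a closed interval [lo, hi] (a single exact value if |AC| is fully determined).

|AC| = √(2465)  (≈ 49.6488)

|AB| ∈ {23}
|BC| ∈ {44}
|AC| ∈ {√(2465)}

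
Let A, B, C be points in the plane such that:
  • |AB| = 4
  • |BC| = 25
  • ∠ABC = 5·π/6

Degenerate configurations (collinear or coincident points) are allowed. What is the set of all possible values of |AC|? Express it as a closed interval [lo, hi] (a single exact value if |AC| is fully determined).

|AB| ∈ {4}
|BC| ∈ {25}
|AC| ∈ {√(100·√(3) + 641)}

|AC| = √(100·√(3) + 641)  (≈ 28.5343)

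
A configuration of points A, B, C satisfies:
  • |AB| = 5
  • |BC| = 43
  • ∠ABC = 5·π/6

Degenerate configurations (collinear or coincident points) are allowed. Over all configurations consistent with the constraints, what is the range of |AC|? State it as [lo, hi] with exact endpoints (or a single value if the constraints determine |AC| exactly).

|AC| = √(215·√(3) + 1874)  (≈ 47.3961)

|AB| ∈ {5}
|BC| ∈ {43}
|AC| ∈ {√(215·√(3) + 1874)}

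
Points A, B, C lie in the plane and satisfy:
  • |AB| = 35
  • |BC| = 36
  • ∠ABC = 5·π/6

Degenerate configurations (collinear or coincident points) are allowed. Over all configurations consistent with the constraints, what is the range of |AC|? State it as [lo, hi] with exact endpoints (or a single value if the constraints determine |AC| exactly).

|AB| ∈ {35}
|BC| ∈ {36}
|AC| ∈ {√(1260·√(3) + 2521)}

|AC| = √(1260·√(3) + 2521)  (≈ 68.5812)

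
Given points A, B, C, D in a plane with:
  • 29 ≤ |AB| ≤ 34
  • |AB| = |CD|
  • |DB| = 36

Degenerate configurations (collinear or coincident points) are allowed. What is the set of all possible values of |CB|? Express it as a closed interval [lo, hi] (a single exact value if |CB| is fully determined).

|AB| ∈ [29, 34]
|BD| ∈ {36}
|CD| ∈ [29, 34]
|AD| ∈ [2, 70]
|BC| ∈ [2, 70]
|AC| ∈ [0, 104]

|CB| ∈ [2, 70]  (≈ [2.0000, 70.0000])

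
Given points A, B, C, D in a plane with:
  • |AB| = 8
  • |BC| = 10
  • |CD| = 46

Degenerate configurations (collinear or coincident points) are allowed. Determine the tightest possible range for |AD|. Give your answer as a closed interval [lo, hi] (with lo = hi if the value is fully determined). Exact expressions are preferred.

|AD| ∈ [28, 64]  (≈ [28.0000, 64.0000])

|AB| ∈ {8}
|BC| ∈ {10}
|CD| ∈ {46}
|AC| ∈ [2, 18]
|BD| ∈ [36, 56]
|AD| ∈ [28, 64]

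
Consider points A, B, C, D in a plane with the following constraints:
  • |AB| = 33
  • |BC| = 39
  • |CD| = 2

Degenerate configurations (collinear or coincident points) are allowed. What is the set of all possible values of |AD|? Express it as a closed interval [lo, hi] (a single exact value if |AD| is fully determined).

|AB| ∈ {33}
|BC| ∈ {39}
|CD| ∈ {2}
|AC| ∈ [6, 72]
|BD| ∈ [37, 41]
|AD| ∈ [4, 74]

|AD| ∈ [4, 74]  (≈ [4.0000, 74.0000])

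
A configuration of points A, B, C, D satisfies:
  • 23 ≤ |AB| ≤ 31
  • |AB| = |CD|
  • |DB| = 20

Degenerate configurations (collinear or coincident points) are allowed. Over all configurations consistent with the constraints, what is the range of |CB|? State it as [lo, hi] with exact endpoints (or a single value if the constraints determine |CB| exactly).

|CB| ∈ [3, 51]  (≈ [3.0000, 51.0000])

|AB| ∈ [23, 31]
|BD| ∈ {20}
|CD| ∈ [23, 31]
|AD| ∈ [3, 51]
|BC| ∈ [3, 51]
|AC| ∈ [0, 82]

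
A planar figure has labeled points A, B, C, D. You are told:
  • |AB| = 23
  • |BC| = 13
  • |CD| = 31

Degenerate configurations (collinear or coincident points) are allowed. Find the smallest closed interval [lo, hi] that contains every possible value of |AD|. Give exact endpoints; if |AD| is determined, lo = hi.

|AB| ∈ {23}
|BC| ∈ {13}
|CD| ∈ {31}
|AC| ∈ [10, 36]
|BD| ∈ [18, 44]
|AD| ∈ [0, 67]

|AD| ∈ [0, 67]  (≈ [0.0000, 67.0000])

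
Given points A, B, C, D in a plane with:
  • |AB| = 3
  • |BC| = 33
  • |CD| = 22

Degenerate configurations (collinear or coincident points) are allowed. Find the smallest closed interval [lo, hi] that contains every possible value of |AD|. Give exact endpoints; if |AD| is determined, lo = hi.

|AD| ∈ [8, 58]  (≈ [8.0000, 58.0000])

|AB| ∈ {3}
|BC| ∈ {33}
|CD| ∈ {22}
|AC| ∈ [30, 36]
|BD| ∈ [11, 55]
|AD| ∈ [8, 58]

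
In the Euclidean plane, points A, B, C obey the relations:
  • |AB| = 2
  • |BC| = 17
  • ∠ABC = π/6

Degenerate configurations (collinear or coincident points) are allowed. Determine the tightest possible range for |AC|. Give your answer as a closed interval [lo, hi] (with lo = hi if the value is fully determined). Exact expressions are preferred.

|AB| ∈ {2}
|BC| ∈ {17}
|AC| ∈ {√(293 - 34·√(3))}

|AC| = √(293 - 34·√(3))  (≈ 15.3007)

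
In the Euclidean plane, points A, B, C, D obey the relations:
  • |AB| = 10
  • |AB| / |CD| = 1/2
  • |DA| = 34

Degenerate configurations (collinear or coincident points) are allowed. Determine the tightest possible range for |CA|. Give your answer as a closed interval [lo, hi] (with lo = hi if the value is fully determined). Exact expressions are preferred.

|AB| ∈ {10}
|AD| ∈ {34}
|CD| ∈ {20}
|BD| ∈ [24, 44]
|AC| ∈ [14, 54]
|BC| ∈ [4, 64]

|CA| ∈ [14, 54]  (≈ [14.0000, 54.0000])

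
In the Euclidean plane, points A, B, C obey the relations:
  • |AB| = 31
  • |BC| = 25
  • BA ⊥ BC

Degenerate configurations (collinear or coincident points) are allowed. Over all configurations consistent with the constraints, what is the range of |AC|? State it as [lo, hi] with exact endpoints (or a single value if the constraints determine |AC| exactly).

|AC| = √(1586)  (≈ 39.8246)

|AB| ∈ {31}
|BC| ∈ {25}
|AC| ∈ {√(1586)}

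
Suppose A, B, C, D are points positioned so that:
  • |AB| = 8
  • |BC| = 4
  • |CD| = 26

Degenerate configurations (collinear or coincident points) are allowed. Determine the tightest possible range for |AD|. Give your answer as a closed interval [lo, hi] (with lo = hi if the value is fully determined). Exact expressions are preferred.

|AD| ∈ [14, 38]  (≈ [14.0000, 38.0000])

|AB| ∈ {8}
|BC| ∈ {4}
|CD| ∈ {26}
|AC| ∈ [4, 12]
|BD| ∈ [22, 30]
|AD| ∈ [14, 38]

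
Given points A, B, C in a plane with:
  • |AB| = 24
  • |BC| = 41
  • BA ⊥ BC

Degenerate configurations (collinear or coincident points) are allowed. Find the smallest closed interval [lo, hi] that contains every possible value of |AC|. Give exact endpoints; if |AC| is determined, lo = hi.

|AB| ∈ {24}
|BC| ∈ {41}
|AC| ∈ {√(2257)}

|AC| = √(2257)  (≈ 47.5079)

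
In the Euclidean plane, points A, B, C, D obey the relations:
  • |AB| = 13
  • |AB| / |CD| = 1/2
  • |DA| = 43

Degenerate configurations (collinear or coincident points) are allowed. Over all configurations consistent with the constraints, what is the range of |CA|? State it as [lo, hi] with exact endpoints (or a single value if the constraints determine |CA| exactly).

|AB| ∈ {13}
|AD| ∈ {43}
|CD| ∈ {26}
|BD| ∈ [30, 56]
|AC| ∈ [17, 69]
|BC| ∈ [4, 82]

|CA| ∈ [17, 69]  (≈ [17.0000, 69.0000])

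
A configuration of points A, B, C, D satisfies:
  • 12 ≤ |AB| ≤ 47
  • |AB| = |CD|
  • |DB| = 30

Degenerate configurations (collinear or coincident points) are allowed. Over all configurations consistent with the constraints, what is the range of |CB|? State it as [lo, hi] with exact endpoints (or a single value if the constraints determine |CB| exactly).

|AB| ∈ [12, 47]
|BD| ∈ {30}
|CD| ∈ [12, 47]
|AD| ∈ [0, 77]
|BC| ∈ [0, 77]
|AC| ∈ [0, 124]

|CB| ∈ [0, 77]  (≈ [0.0000, 77.0000])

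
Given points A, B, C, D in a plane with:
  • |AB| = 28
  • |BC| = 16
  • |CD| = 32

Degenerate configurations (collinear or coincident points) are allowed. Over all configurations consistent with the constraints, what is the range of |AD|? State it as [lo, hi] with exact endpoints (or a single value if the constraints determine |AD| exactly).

|AB| ∈ {28}
|BC| ∈ {16}
|CD| ∈ {32}
|AC| ∈ [12, 44]
|BD| ∈ [16, 48]
|AD| ∈ [0, 76]

|AD| ∈ [0, 76]  (≈ [0.0000, 76.0000])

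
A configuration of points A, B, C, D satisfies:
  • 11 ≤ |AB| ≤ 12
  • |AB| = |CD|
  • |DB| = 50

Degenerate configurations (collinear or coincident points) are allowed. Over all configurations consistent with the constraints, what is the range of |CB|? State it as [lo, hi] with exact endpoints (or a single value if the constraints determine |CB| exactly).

|CB| ∈ [38, 62]  (≈ [38.0000, 62.0000])

|AB| ∈ [11, 12]
|BD| ∈ {50}
|CD| ∈ [11, 12]
|AD| ∈ [38, 62]
|BC| ∈ [38, 62]
|AC| ∈ [26, 74]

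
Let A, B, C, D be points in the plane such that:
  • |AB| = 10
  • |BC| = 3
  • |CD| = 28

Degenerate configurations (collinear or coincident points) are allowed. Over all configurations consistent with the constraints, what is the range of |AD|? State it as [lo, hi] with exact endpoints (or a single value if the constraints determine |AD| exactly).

|AB| ∈ {10}
|BC| ∈ {3}
|CD| ∈ {28}
|AC| ∈ [7, 13]
|BD| ∈ [25, 31]
|AD| ∈ [15, 41]

|AD| ∈ [15, 41]  (≈ [15.0000, 41.0000])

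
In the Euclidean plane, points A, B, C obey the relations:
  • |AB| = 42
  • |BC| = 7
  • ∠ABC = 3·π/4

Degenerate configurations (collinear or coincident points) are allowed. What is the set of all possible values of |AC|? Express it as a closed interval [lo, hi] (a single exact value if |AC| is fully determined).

|AB| ∈ {42}
|BC| ∈ {7}
|AC| ∈ {7·√(6·√(2) + 37)}

|AC| = 7·√(6·√(2) + 37)  (≈ 47.2099)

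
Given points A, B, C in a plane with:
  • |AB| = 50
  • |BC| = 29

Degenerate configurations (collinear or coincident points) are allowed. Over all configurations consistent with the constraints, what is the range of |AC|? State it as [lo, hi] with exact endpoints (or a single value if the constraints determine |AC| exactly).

|AB| ∈ {50}
|BC| ∈ {29}
|AC| ∈ [21, 79]

|AC| ∈ [21, 79]  (≈ [21.0000, 79.0000])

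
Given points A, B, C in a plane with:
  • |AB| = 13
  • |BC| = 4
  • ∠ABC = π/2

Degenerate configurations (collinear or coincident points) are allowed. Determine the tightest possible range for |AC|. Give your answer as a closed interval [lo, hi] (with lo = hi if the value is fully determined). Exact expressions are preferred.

|AC| = √(185)  (≈ 13.6015)

|AB| ∈ {13}
|BC| ∈ {4}
|AC| ∈ {√(185)}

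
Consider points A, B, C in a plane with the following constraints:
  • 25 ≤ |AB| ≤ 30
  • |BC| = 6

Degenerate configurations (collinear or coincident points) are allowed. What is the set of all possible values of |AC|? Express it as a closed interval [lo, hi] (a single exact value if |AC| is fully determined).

|AB| ∈ [25, 30]
|BC| ∈ {6}
|AC| ∈ [19, 36]

|AC| ∈ [19, 36]  (≈ [19.0000, 36.0000])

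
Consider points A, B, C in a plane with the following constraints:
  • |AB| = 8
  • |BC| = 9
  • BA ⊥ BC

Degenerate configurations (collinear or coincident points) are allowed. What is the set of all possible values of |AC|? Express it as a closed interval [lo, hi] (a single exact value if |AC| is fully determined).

|AC| = √(145)  (≈ 12.0416)

|AB| ∈ {8}
|BC| ∈ {9}
|AC| ∈ {√(145)}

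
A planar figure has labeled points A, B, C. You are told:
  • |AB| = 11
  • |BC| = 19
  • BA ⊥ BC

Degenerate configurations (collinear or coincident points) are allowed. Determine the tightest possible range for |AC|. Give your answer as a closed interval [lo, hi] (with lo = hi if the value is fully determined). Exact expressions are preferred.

|AC| = √(482)  (≈ 21.9545)

|AB| ∈ {11}
|BC| ∈ {19}
|AC| ∈ {√(482)}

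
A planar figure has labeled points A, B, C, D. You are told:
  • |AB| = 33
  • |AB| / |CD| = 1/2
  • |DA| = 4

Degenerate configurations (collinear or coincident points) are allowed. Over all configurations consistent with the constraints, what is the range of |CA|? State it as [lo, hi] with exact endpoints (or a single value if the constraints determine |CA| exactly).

|CA| ∈ [62, 70]  (≈ [62.0000, 70.0000])

|AB| ∈ {33}
|AD| ∈ {4}
|CD| ∈ {66}
|BD| ∈ [29, 37]
|AC| ∈ [62, 70]
|BC| ∈ [29, 103]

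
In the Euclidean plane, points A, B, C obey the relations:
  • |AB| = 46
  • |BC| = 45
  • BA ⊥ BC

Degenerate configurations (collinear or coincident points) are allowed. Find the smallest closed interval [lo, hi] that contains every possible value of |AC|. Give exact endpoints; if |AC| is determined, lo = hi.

|AB| ∈ {46}
|BC| ∈ {45}
|AC| ∈ {√(4141)}

|AC| = √(4141)  (≈ 64.3506)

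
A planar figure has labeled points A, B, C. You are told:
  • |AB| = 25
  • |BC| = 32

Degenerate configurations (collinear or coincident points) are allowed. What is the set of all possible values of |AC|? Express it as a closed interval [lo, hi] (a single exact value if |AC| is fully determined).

|AB| ∈ {25}
|BC| ∈ {32}
|AC| ∈ [7, 57]

|AC| ∈ [7, 57]  (≈ [7.0000, 57.0000])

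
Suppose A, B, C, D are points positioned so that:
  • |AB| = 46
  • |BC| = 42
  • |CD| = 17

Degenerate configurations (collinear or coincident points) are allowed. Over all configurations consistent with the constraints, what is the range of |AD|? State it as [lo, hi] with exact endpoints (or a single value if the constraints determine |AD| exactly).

|AD| ∈ [0, 105]  (≈ [0.0000, 105.0000])

|AB| ∈ {46}
|BC| ∈ {42}
|CD| ∈ {17}
|AC| ∈ [4, 88]
|BD| ∈ [25, 59]
|AD| ∈ [0, 105]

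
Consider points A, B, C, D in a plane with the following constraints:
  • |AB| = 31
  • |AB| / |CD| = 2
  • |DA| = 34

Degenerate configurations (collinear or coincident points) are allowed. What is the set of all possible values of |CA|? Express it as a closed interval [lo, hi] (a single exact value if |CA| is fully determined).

|AB| ∈ {31}
|AD| ∈ {34}
|CD| ∈ {31/2}
|BD| ∈ [3, 65]
|AC| ∈ [37/2, 99/2]
|BC| ∈ [0, 161/2]

|CA| ∈ [37/2, 99/2]  (≈ [18.5000, 49.5000])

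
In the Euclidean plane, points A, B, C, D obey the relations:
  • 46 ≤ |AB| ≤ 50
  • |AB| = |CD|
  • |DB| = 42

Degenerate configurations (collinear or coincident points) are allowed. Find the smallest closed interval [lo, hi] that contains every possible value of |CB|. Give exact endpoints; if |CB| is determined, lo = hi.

|AB| ∈ [46, 50]
|BD| ∈ {42}
|CD| ∈ [46, 50]
|AD| ∈ [4, 92]
|BC| ∈ [4, 92]
|AC| ∈ [0, 142]

|CB| ∈ [4, 92]  (≈ [4.0000, 92.0000])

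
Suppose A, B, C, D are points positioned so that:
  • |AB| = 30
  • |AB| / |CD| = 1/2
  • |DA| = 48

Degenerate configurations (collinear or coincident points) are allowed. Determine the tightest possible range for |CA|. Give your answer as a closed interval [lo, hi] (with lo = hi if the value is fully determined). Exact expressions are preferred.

|AB| ∈ {30}
|AD| ∈ {48}
|CD| ∈ {60}
|BD| ∈ [18, 78]
|AC| ∈ [12, 108]
|BC| ∈ [0, 138]

|CA| ∈ [12, 108]  (≈ [12.0000, 108.0000])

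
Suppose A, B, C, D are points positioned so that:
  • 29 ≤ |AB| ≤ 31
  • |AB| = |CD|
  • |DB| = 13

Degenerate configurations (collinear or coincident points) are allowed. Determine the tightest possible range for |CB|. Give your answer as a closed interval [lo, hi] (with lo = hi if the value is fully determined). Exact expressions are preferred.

|AB| ∈ [29, 31]
|BD| ∈ {13}
|CD| ∈ [29, 31]
|AD| ∈ [16, 44]
|BC| ∈ [16, 44]
|AC| ∈ [0, 75]

|CB| ∈ [16, 44]  (≈ [16.0000, 44.0000])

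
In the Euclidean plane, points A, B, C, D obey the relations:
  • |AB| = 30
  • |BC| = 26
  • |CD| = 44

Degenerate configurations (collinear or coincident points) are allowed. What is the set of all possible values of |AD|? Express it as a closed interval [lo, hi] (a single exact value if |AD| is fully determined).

|AD| ∈ [0, 100]  (≈ [0.0000, 100.0000])

|AB| ∈ {30}
|BC| ∈ {26}
|CD| ∈ {44}
|AC| ∈ [4, 56]
|BD| ∈ [18, 70]
|AD| ∈ [0, 100]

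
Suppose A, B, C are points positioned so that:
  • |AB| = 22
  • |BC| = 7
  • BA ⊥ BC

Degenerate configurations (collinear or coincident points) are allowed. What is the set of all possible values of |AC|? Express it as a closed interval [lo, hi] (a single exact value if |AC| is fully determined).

|AC| = √(533)  (≈ 23.0868)

|AB| ∈ {22}
|BC| ∈ {7}
|AC| ∈ {√(533)}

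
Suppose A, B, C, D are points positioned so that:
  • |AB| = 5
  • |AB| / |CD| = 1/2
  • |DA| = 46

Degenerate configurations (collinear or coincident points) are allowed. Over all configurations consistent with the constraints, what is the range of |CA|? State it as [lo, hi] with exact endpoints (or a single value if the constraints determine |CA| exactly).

|AB| ∈ {5}
|AD| ∈ {46}
|CD| ∈ {10}
|BD| ∈ [41, 51]
|AC| ∈ [36, 56]
|BC| ∈ [31, 61]

|CA| ∈ [36, 56]  (≈ [36.0000, 56.0000])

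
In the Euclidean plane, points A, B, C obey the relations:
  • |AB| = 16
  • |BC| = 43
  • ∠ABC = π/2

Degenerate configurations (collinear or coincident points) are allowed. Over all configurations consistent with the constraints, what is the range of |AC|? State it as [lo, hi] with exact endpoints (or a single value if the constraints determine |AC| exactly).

|AB| ∈ {16}
|BC| ∈ {43}
|AC| ∈ {√(2105)}

|AC| = √(2105)  (≈ 45.8803)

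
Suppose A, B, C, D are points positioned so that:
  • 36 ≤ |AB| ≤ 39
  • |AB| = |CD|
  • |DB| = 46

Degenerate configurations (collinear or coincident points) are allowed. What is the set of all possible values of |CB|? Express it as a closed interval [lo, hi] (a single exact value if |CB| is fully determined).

|AB| ∈ [36, 39]
|BD| ∈ {46}
|CD| ∈ [36, 39]
|AD| ∈ [7, 85]
|BC| ∈ [7, 85]
|AC| ∈ [0, 124]

|CB| ∈ [7, 85]  (≈ [7.0000, 85.0000])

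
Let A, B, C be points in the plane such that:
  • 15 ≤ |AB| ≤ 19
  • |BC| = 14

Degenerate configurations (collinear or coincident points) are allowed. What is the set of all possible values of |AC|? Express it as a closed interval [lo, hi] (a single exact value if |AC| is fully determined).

|AC| ∈ [1, 33]  (≈ [1.0000, 33.0000])

|AB| ∈ [15, 19]
|BC| ∈ {14}
|AC| ∈ [1, 33]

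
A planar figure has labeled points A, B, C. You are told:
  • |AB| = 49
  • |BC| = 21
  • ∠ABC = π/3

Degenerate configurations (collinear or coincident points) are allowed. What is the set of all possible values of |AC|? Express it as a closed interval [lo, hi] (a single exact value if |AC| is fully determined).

|AC| = 7·√(37)  (≈ 42.5793)

|AB| ∈ {49}
|BC| ∈ {21}
|AC| ∈ {7·√(37)}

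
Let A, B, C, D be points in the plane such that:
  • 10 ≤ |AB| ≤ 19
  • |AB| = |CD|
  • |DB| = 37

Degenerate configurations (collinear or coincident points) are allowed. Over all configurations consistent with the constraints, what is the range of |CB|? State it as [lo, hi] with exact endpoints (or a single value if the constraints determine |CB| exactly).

|CB| ∈ [18, 56]  (≈ [18.0000, 56.0000])

|AB| ∈ [10, 19]
|BD| ∈ {37}
|CD| ∈ [10, 19]
|AD| ∈ [18, 56]
|BC| ∈ [18, 56]
|AC| ∈ [0, 75]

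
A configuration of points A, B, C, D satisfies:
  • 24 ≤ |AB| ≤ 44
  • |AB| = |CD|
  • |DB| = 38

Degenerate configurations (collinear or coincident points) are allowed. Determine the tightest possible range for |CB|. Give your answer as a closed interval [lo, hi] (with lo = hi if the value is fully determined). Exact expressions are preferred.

|AB| ∈ [24, 44]
|BD| ∈ {38}
|CD| ∈ [24, 44]
|AD| ∈ [0, 82]
|BC| ∈ [0, 82]
|AC| ∈ [0, 126]

|CB| ∈ [0, 82]  (≈ [0.0000, 82.0000])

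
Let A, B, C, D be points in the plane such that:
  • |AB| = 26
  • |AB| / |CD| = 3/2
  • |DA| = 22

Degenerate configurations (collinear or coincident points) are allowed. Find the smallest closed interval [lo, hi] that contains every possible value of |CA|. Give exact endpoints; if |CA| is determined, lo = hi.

|CA| ∈ [14/3, 118/3]  (≈ [4.6667, 39.3333])

|AB| ∈ {26}
|AD| ∈ {22}
|CD| ∈ {52/3}
|BD| ∈ [4, 48]
|AC| ∈ [14/3, 118/3]
|BC| ∈ [0, 196/3]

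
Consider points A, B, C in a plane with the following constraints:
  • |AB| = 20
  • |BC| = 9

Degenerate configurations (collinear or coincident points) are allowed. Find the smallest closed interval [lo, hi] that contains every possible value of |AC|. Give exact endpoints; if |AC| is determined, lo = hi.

|AB| ∈ {20}
|BC| ∈ {9}
|AC| ∈ [11, 29]

|AC| ∈ [11, 29]  (≈ [11.0000, 29.0000])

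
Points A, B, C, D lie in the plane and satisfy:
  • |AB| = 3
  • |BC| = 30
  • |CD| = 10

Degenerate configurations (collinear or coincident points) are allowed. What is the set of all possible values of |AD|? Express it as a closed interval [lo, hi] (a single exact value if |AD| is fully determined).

|AB| ∈ {3}
|BC| ∈ {30}
|CD| ∈ {10}
|AC| ∈ [27, 33]
|BD| ∈ [20, 40]
|AD| ∈ [17, 43]

|AD| ∈ [17, 43]  (≈ [17.0000, 43.0000])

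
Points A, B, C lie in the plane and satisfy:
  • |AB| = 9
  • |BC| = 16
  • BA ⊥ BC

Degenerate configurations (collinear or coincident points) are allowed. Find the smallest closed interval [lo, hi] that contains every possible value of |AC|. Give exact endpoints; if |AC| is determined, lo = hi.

|AB| ∈ {9}
|BC| ∈ {16}
|AC| ∈ {√(337)}

|AC| = √(337)  (≈ 18.3576)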